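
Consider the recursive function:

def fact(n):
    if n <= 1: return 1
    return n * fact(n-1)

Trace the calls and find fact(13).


fact(13)
= 13 * fact(12)
= 13 * 12 * fact(11)
= 13 * 12 * 11 * fact(10)
= 13 * 12 * 11 * 10 * fact(9)
= 13 * 12 * 11 * 10 * 9 * fact(8)
= 13 * 12 * 11 * 10 * 9 * 8 * fact(7)
= 13 * 12 * 11 * 10 * 9 * 8 * 7 * fact(6)
= 13 * 12 * 11 * 10 * 9 * 8 * 7 * 6 * fact(5)
= 13 * 12 * 11 * 10 * 9 * 8 * 7 * 6 * 5 * fact(4)
= 13 * 12 * 11 * 10 * 9 * 8 * 7 * 6 * 5 * 4 * fact(3)
= 13 * 12 * 11 * 10 * 9 * 8 * 7 * 6 * 5 * 4 * 3 * fact(2)
= 13 * 12 * 11 * 10 * 9 * 8 * 7 * 6 * 5 * 4 * 3 * 2 * fact(1)
= 13 * 12 * 11 * 10 * 9 * 8 * 7 * 6 * 5 * 4 * 3 * 2 * 1
= 6227020800

6227020800


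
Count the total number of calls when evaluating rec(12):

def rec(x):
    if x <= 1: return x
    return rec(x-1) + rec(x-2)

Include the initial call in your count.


Let C(n) = total calls for rec(n)
C(0) = 1, C(1) = 1
C(2) = 1 + C(1) + C(0) = 1 + 1 + 1 = 3
C(3) = 1 + C(2) + C(1) = 1 + 3 + 1 = 5
C(4) = 1 + C(3) + C(2) = 1 + 5 + 3 = 9
C(5) = 1 + C(4) + C(3) = 1 + 9 + 5 = 15
C(6) = 1 + C(5) + C(4) = 1 + 15 + 9 = 25
C(7) = 1 + C(6) + C(5) = 1 + 25 + 15 = 41
C(8) = 1 + C(7) + C(6) = 1 + 41 + 25 = 67
C(9) = 1 + C(8) + C(7) = 1 + 67 + 41 = 109
C(10) = 1 + C(9) + C(8) = 1 + 109 + 67 = 177
C(11) = 1 + C(10) + C(9) = 1 + 177 + 109 = 287
C(12) = 1 + C(11) + C(10) = 1 + 287 + 177 = 465

465


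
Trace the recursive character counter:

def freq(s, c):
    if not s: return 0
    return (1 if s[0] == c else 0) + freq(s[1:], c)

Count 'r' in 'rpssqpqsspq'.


s[0]='r' == 'r' -> 1
s[0]='p' != 'r' -> 0
s[0]='s' != 'r' -> 0
s[0]='s' != 'r' -> 0
s[0]='q' != 'r' -> 0
s[0]='p' != 'r' -> 0
s[0]='q' != 'r' -> 0
s[0]='s' != 'r' -> 0
s[0]='s' != 'r' -> 0
s[0]='p' != 'r' -> 0
s[0]='q' != 'r' -> 0
Sum: 1 + 0 + 0 + 0 + 0 + 0 + 0 + 0 + 0 + 0 + 0 = 1

1


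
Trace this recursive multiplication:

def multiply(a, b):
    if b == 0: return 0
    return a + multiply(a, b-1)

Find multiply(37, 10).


multiply(37, 10) = 37 + multiply(37, 9)
multiply(37, 9) = 37 + multiply(37, 8)
multiply(37, 8) = 37 + multiply(37, 7)
multiply(37, 7) = 37 + multiply(37, 6)
multiply(37, 6) = 37 + multiply(37, 5)
multiply(37, 5) = 37 + multiply(37, 4)
multiply(37, 4) = 37 + multiply(37, 3)
multiply(37, 3) = 37 + multiply(37, 2)
multiply(37, 2) = 37 + multiply(37, 1)
multiply(37, 1) = 37 + multiply(37, 0)
multiply(37, 0) = 0  (base case)
Total: 37 + 37 + 37 + 37 + 37 + 37 + 37 + 37 + 37 + 37 + 0 = 370

370


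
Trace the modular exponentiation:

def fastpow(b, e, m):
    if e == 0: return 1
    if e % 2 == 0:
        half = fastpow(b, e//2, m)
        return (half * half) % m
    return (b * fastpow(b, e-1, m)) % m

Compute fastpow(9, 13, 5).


fastpow(9, 13, 5): e is odd, compute fastpow(9, 12, 5)
  fastpow(9, 12, 5): e is even, compute fastpow(9, 6, 5)
    fastpow(9, 6, 5): e is even, compute fastpow(9, 3, 5)
      fastpow(9, 3, 5): e is odd, compute fastpow(9, 2, 5)
        fastpow(9, 2, 5): e is even, compute fastpow(9, 1, 5)
          fastpow(9, 1, 5): e is odd, compute fastpow(9, 0, 5)
          fastpow(9, 0, 5) = 1
          (9 * 1) % 5 = 4
        half=4, (4*4) % 5 = 1
      (9 * 1) % 5 = 4
    half=4, (4*4) % 5 = 1
  half=1, (1*1) % 5 = 1
(9 * 1) % 5 = 4

4


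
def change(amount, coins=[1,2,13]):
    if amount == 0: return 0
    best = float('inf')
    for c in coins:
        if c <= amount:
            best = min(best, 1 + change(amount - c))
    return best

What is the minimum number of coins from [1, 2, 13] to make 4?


Building up with DP:
change(0) = 0
change(1) = min(1+change(0)=1+0=1) = 1
change(2) = min(1+change(1)=1+1=2, 1+change(0)=1+0=1) = 1
change(3) = min(1+change(2)=1+1=2, 1+change(1)=1+1=2) = 2
change(4) = min(1+change(3)=1+2=3, 1+change(2)=1+1=2) = 2

2


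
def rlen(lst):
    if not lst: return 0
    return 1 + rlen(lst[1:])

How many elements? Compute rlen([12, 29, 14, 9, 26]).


rlen([12, 29, 14, 9, 26]) = 1 + rlen([29, 14, 9, 26])
rlen([29, 14, 9, 26]) = 1 + rlen([14, 9, 26])
rlen([14, 9, 26]) = 1 + rlen([9, 26])
rlen([9, 26]) = 1 + rlen([26])
rlen([26]) = 1 + rlen([])
rlen([]) = 0  (base case)
Unwinding: 1 + 1 + 1 + 1 + 1 + 0 = 5

5


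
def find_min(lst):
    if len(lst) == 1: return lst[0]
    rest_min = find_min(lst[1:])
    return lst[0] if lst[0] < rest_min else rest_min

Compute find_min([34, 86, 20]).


find_min([34, 86, 20]): compare 34 with find_min([86, 20])
find_min([86, 20]): compare 86 with find_min([20])
find_min([20]) = 20  (base case)
Compare 86 with 20 -> 20
Compare 34 with 20 -> 20

20


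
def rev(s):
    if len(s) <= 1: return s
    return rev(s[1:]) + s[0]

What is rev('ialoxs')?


rev('ialoxs') = rev('aloxs') + 'i'
rev('aloxs') = rev('loxs') + 'a'
rev('loxs') = rev('oxs') + 'l'
rev('oxs') = rev('xs') + 'o'
rev('xs') = rev('s') + 'x'
rev('s') = 's'  (base case)
Concatenating: 's' + 'x' + 'o' + 'l' + 'a' + 'i' = 'sxolai'

sxolai


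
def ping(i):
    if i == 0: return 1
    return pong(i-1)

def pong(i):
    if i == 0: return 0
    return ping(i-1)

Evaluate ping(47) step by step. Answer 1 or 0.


ping(47) = pong(46)
pong(46) = ping(45)
ping(45) = pong(44)
pong(44) = ping(43)
ping(43) = pong(42)
pong(42) = ping(41)
ping(41) = pong(40)
pong(40) = ping(39)
ping(39) = pong(38)
pong(38) = ping(37)
ping(37) = pong(36)
pong(36) = ping(35)
ping(35) = pong(34)
pong(34) = ping(33)
ping(33) = pong(32)
pong(32) = ping(31)
ping(31) = pong(30)
pong(30) = ping(29)
ping(29) = pong(28)
pong(28) = ping(27)
ping(27) = pong(26)
pong(26) = ping(25)
ping(25) = pong(24)
pong(24) = ping(23)
ping(23) = pong(22)
pong(22) = ping(21)
ping(21) = pong(20)
pong(20) = ping(19)
ping(19) = pong(18)
pong(18) = ping(17)
ping(17) = pong(16)
pong(16) = ping(15)
ping(15) = pong(14)
pong(14) = ping(13)
ping(13) = pong(12)
pong(12) = ping(11)
ping(11) = pong(10)
pong(10) = ping(9)
ping(9) = pong(8)
pong(8) = ping(7)
ping(7) = pong(6)
pong(6) = ping(5)
ping(5) = pong(4)
pong(4) = ping(3)
ping(3) = pong(2)
pong(2) = ping(1)
ping(1) = pong(0)
pong(0) = 0  (base case)
Result: 0

0


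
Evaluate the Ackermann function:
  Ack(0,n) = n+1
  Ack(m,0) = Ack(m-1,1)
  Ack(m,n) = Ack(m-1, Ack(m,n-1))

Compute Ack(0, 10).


Ack(0, 10) = 11
Result: Ack(0, 10) = 11

11


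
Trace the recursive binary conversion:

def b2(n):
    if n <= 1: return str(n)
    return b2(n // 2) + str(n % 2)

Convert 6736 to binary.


b2(6736) = b2(3368) + '0'
b2(3368) = b2(1684) + '0'
b2(1684) = b2(842) + '0'
b2(842) = b2(421) + '0'
b2(421) = b2(210) + '1'
b2(210) = b2(105) + '0'
b2(105) = b2(52) + '1'
b2(52) = b2(26) + '0'
b2(26) = b2(13) + '0'
b2(13) = b2(6) + '1'
b2(6) = b2(3) + '0'
b2(3) = b2(1) + '1'
b2(1) = '1'  (base case)
Concatenating: '1' + '1' + '0' + '1' + '0' + '0' + '1' + '0' + '1' + '0' + '0' + '0' + '0' = '1101001010000'

1101001010000


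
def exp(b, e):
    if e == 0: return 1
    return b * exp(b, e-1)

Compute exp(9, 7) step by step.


exp(9, 7)
= 9 * exp(9, 6)
= 9 * 9 * exp(9, 5)
= 9 * 9 * 9 * exp(9, 4)
= 9 * 9 * 9 * 9 * exp(9, 3)
= 9 * 9 * 9 * 9 * 9 * exp(9, 2)
= 9 * 9 * 9 * 9 * 9 * 9 * exp(9, 1)
= 9 * 9 * 9 * 9 * 9 * 9 * 9 * exp(9, 0)
= 9 * 9 * 9 * 9 * 9 * 9 * 9 * 1
= 4782969

4782969


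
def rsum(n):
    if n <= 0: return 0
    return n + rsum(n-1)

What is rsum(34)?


rsum(34)
= 34 + 33 + 32 + 31 + 30 + 29 + 28 + 27 + 26 + 25 + 24 + 23 + 22 + 21 + 20 + 19 + 18 + 17 + 16 + 15 + 14 + 13 + 12 + 11 + 10 + 9 + 8 + 7 + 6 + 5 + 4 + 3 + 2 + 1 + rsum(0)
= 34 + 33 + 32 + 31 + 30 + 29 + 28 + 27 + 26 + 25 + 24 + 23 + 22 + 21 + 20 + 19 + 18 + 17 + 16 + 15 + 14 + 13 + 12 + 11 + 10 + 9 + 8 + 7 + 6 + 5 + 4 + 3 + 2 + 1 + 0
= 595

595


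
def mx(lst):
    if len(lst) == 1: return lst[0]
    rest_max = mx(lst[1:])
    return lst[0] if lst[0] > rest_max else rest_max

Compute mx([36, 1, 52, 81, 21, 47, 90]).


mx([36, 1, 52, 81, 21, 47, 90]): compare 36 with mx([1, 52, 81, 21, 47, 90])
mx([1, 52, 81, 21, 47, 90]): compare 1 with mx([52, 81, 21, 47, 90])
mx([52, 81, 21, 47, 90]): compare 52 with mx([81, 21, 47, 90])
mx([81, 21, 47, 90]): compare 81 with mx([21, 47, 90])
mx([21, 47, 90]): compare 21 with mx([47, 90])
mx([47, 90]): compare 47 with mx([90])
mx([90]) = 90  (base case)
Compare 47 with 90 -> 90
Compare 21 with 90 -> 90
Compare 81 with 90 -> 90
Compare 52 with 90 -> 90
Compare 1 with 90 -> 90
Compare 36 with 90 -> 90

90


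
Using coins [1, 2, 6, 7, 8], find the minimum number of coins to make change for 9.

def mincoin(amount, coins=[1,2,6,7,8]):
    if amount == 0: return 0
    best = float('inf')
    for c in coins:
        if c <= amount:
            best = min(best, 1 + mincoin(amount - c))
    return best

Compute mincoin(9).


Building up with DP:
mincoin(0) = 0
mincoin(1) = min(1+mincoin(0)=1+0=1) = 1
mincoin(2) = min(1+mincoin(1)=1+1=2, 1+mincoin(0)=1+0=1) = 1
mincoin(3) = min(1+mincoin(2)=1+1=2, 1+mincoin(1)=1+1=2) = 2
mincoin(4) = min(1+mincoin(3)=1+2=3, 1+mincoin(2)=1+1=2) = 2
mincoin(5) = min(1+mincoin(4)=1+2=3, 1+mincoin(3)=1+2=3) = 3
mincoin(6) = min(1+mincoin(5)=1+3=4, 1+mincoin(4)=1+2=3, 1+mincoin(0)=1+0=1) = 1
mincoin(7) = min(1+mincoin(6)=1+1=2, 1+mincoin(5)=1+3=4, 1+mincoin(1)=1+1=2, 1+mincoin(0)=1+0=1) = 1
mincoin(8) = min(1+mincoin(7)=1+1=2, 1+mincoin(6)=1+1=2, 1+mincoin(2)=1+1=2, 1+mincoin(1)=1+1=2, 1+mincoin(0)=1+0=1) = 1
mincoin(9) = min(1+mincoin(8)=1+1=2, 1+mincoin(7)=1+1=2, 1+mincoin(3)=1+2=3, 1+mincoin(2)=1+1=2, 1+mincoin(1)=1+1=2) = 2

2


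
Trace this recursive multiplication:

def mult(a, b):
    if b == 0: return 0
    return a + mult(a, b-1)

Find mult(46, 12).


mult(46, 12) = 46 + mult(46, 11)
mult(46, 11) = 46 + mult(46, 10)
mult(46, 10) = 46 + mult(46, 9)
mult(46, 9) = 46 + mult(46, 8)
mult(46, 8) = 46 + mult(46, 7)
mult(46, 7) = 46 + mult(46, 6)
mult(46, 6) = 46 + mult(46, 5)
mult(46, 5) = 46 + mult(46, 4)
mult(46, 4) = 46 + mult(46, 3)
mult(46, 3) = 46 + mult(46, 2)
mult(46, 2) = 46 + mult(46, 1)
mult(46, 1) = 46 + mult(46, 0)
mult(46, 0) = 0  (base case)
Total: 46 + 46 + 46 + 46 + 46 + 46 + 46 + 46 + 46 + 46 + 46 + 46 + 0 = 552

552


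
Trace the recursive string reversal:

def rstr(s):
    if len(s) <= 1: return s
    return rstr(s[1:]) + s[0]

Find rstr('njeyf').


rstr('njeyf') = rstr('jeyf') + 'n'
rstr('jeyf') = rstr('eyf') + 'j'
rstr('eyf') = rstr('yf') + 'e'
rstr('yf') = rstr('f') + 'y'
rstr('f') = 'f'  (base case)
Concatenating: 'f' + 'y' + 'e' + 'j' + 'n' = 'fyejn'

fyejn


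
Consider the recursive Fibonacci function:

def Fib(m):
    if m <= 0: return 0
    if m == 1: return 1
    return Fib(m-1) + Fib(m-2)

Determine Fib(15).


Computing Fib(15) bottom-up:
Fib(0) = 0
Fib(1) = 1
Fib(2) = Fib(1) + Fib(0) = 1 + 0 = 1
Fib(3) = Fib(2) + Fib(1) = 1 + 1 = 2
Fib(4) = Fib(3) + Fib(2) = 2 + 1 = 3
Fib(5) = Fib(4) + Fib(3) = 3 + 2 = 5
Fib(6) = Fib(5) + Fib(4) = 5 + 3 = 8
Fib(7) = Fib(6) + Fib(5) = 8 + 5 = 13
Fib(8) = Fib(7) + Fib(6) = 13 + 8 = 21
Fib(9) = Fib(8) + Fib(7) = 21 + 13 = 34
Fib(10) = Fib(9) + Fib(8) = 34 + 21 = 55
Fib(11) = Fib(10) + Fib(9) = 55 + 34 = 89
Fib(12) = Fib(11) + Fib(10) = 89 + 55 = 144
Fib(13) = Fib(12) + Fib(11) = 144 + 89 = 233
Fib(14) = Fib(13) + Fib(12) = 233 + 144 = 377
Fib(15) = Fib(14) + Fib(13) = 377 + 233 = 610

610


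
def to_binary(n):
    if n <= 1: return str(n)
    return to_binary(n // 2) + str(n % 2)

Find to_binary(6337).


to_binary(6337) = to_binary(3168) + '1'
to_binary(3168) = to_binary(1584) + '0'
to_binary(1584) = to_binary(792) + '0'
to_binary(792) = to_binary(396) + '0'
to_binary(396) = to_binary(198) + '0'
to_binary(198) = to_binary(99) + '0'
to_binary(99) = to_binary(49) + '1'
to_binary(49) = to_binary(24) + '1'
to_binary(24) = to_binary(12) + '0'
to_binary(12) = to_binary(6) + '0'
to_binary(6) = to_binary(3) + '0'
to_binary(3) = to_binary(1) + '1'
to_binary(1) = '1'  (base case)
Concatenating: '1' + '1' + '0' + '0' + '0' + '1' + '1' + '0' + '0' + '0' + '0' + '0' + '1' = '1100011000001'

1100011000001


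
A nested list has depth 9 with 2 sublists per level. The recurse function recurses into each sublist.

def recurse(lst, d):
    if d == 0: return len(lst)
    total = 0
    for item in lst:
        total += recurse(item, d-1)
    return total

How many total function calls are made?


At depth 0 (root): 1 call
At depth 1: each of 1 parents calls recurse on 2 children = 2 calls
At depth 2: each of 2 parents calls recurse on 2 children = 4 calls
At depth 3: each of 4 parents calls recurse on 2 children = 8 calls
At depth 4: each of 8 parents calls recurse on 2 children = 16 calls
At depth 5: each of 16 parents calls recurse on 2 children = 32 calls
At depth 6: each of 32 parents calls recurse on 2 children = 64 calls
At depth 7: each of 64 parents calls recurse on 2 children = 128 calls
At depth 8: each of 128 parents calls recurse on 2 children = 256 calls
At depth 9: each of 256 parents calls recurse on 2 children = 512 calls
Total: 1 + 2 + 4 + 8 + 16 + 32 + 64 + 128 + 256 + 512 = 1023

1023


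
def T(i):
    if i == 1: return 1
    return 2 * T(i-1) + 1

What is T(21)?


T(21) = 2 * T(20) + 1
T(20) = 2 * T(19) + 1
T(19) = 2 * T(18) + 1
T(18) = 2 * T(17) + 1
T(17) = 2 * T(16) + 1
T(16) = 2 * T(15) + 1
T(15) = 2 * T(14) + 1
T(14) = 2 * T(13) + 1
T(13) = 2 * T(12) + 1
T(12) = 2 * T(11) + 1
T(11) = 2 * T(10) + 1
T(10) = 2 * T(9) + 1
T(9) = 2 * T(8) + 1
T(8) = 2 * T(7) + 1
T(7) = 2 * T(6) + 1
T(6) = 2 * T(5) + 1
T(5) = 2 * T(4) + 1
T(4) = 2 * T(3) + 1
T(3) = 2 * T(2) + 1
T(2) = 2 * T(1) + 1
T(1) = 1  (base case)
T(2) = 2 * 1 + 1 = 3
T(3) = 2 * 3 + 1 = 7
T(4) = 2 * 7 + 1 = 15
T(5) = 2 * 15 + 1 = 31
T(6) = 2 * 31 + 1 = 63
T(7) = 2 * 63 + 1 = 127
T(8) = 2 * 127 + 1 = 255
T(9) = 2 * 255 + 1 = 511
T(10) = 2 * 511 + 1 = 1023
T(11) = 2 * 1023 + 1 = 2047
T(12) = 2 * 2047 + 1 = 4095
T(13) = 2 * 4095 + 1 = 8191
T(14) = 2 * 8191 + 1 = 16383
T(15) = 2 * 16383 + 1 = 32767
T(16) = 2 * 32767 + 1 = 65535
T(17) = 2 * 65535 + 1 = 131071
T(18) = 2 * 131071 + 1 = 262143
T(19) = 2 * 262143 + 1 = 524287
T(20) = 2 * 524287 + 1 = 1048575
T(21) = 2 * 1048575 + 1 = 2097151

2097151


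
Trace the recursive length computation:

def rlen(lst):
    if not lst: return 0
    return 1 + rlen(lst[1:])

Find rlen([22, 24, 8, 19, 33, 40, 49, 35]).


rlen([22, 24, 8, 19, 33, 40, 49, 35]) = 1 + rlen([24, 8, 19, 33, 40, 49, 35])
rlen([24, 8, 19, 33, 40, 49, 35]) = 1 + rlen([8, 19, 33, 40, 49, 35])
rlen([8, 19, 33, 40, 49, 35]) = 1 + rlen([19, 33, 40, 49, 35])
rlen([19, 33, 40, 49, 35]) = 1 + rlen([33, 40, 49, 35])
rlen([33, 40, 49, 35]) = 1 + rlen([40, 49, 35])
rlen([40, 49, 35]) = 1 + rlen([49, 35])
rlen([49, 35]) = 1 + rlen([35])
rlen([35]) = 1 + rlen([])
rlen([]) = 0  (base case)
Unwinding: 1 + 1 + 1 + 1 + 1 + 1 + 1 + 1 + 0 = 8

8


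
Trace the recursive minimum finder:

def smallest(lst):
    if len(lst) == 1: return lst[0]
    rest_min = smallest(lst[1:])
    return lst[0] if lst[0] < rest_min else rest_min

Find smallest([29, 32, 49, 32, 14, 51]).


smallest([29, 32, 49, 32, 14, 51]): compare 29 with smallest([32, 49, 32, 14, 51])
smallest([32, 49, 32, 14, 51]): compare 32 with smallest([49, 32, 14, 51])
smallest([49, 32, 14, 51]): compare 49 with smallest([32, 14, 51])
smallest([32, 14, 51]): compare 32 with smallest([14, 51])
smallest([14, 51]): compare 14 with smallest([51])
smallest([51]) = 51  (base case)
Compare 14 with 51 -> 14
Compare 32 with 14 -> 14
Compare 49 with 14 -> 14
Compare 32 with 14 -> 14
Compare 29 with 14 -> 14

14


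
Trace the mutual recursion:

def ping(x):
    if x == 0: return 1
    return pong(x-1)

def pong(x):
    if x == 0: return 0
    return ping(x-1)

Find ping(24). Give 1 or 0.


ping(24) = pong(23)
pong(23) = ping(22)
ping(22) = pong(21)
pong(21) = ping(20)
ping(20) = pong(19)
pong(19) = ping(18)
ping(18) = pong(17)
pong(17) = ping(16)
ping(16) = pong(15)
pong(15) = ping(14)
ping(14) = pong(13)
pong(13) = ping(12)
ping(12) = pong(11)
pong(11) = ping(10)
ping(10) = pong(9)
pong(9) = ping(8)
ping(8) = pong(7)
pong(7) = ping(6)
ping(6) = pong(5)
pong(5) = ping(4)
ping(4) = pong(3)
pong(3) = ping(2)
ping(2) = pong(1)
pong(1) = ping(0)
ping(0) = 1  (base case)
Result: 1

1


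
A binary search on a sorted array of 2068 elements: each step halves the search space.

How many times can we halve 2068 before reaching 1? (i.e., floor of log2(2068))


2068 / 2 = 1034
1034 / 2 = 517
517 / 2 = 258
258 / 2 = 129
129 / 2 = 64
64 / 2 = 32
32 / 2 = 16
16 / 2 = 8
8 / 2 = 4
4 / 2 = 2
2 / 2 = 1
Reached 1 after 11 halvings

11


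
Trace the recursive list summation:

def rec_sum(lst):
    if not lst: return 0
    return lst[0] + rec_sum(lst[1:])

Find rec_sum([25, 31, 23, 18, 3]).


rec_sum([25, 31, 23, 18, 3]) = 25 + rec_sum([31, 23, 18, 3])
rec_sum([31, 23, 18, 3]) = 31 + rec_sum([23, 18, 3])
rec_sum([23, 18, 3]) = 23 + rec_sum([18, 3])
rec_sum([18, 3]) = 18 + rec_sum([3])
rec_sum([3]) = 3 + rec_sum([])
rec_sum([]) = 0  (base case)
Total: 25 + 31 + 23 + 18 + 3 + 0 = 100

100


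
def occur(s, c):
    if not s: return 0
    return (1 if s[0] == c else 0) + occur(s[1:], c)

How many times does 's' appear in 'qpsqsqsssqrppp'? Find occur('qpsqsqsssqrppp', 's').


s[0]='q' != 's' -> 0
s[0]='p' != 's' -> 0
s[0]='s' == 's' -> 1
s[0]='q' != 's' -> 0
s[0]='s' == 's' -> 1
s[0]='q' != 's' -> 0
s[0]='s' == 's' -> 1
s[0]='s' == 's' -> 1
s[0]='s' == 's' -> 1
s[0]='q' != 's' -> 0
s[0]='r' != 's' -> 0
s[0]='p' != 's' -> 0
s[0]='p' != 's' -> 0
s[0]='p' != 's' -> 0
Sum: 0 + 0 + 1 + 0 + 1 + 0 + 1 + 1 + 1 + 0 + 0 + 0 + 0 + 0 = 5

5


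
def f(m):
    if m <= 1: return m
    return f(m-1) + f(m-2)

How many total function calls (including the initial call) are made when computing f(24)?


Let C(n) = total calls for f(n)
C(0) = 1, C(1) = 1
C(2) = 1 + C(1) + C(0) = 1 + 1 + 1 = 3
C(3) = 1 + C(2) + C(1) = 1 + 3 + 1 = 5
C(4) = 1 + C(3) + C(2) = 1 + 5 + 3 = 9
C(5) = 1 + C(4) + C(3) = 1 + 9 + 5 = 15
C(6) = 1 + C(5) + C(4) = 1 + 15 + 9 = 25
C(7) = 1 + C(6) + C(5) = 1 + 25 + 15 = 41
C(8) = 1 + C(7) + C(6) = 1 + 41 + 25 = 67
C(9) = 1 + C(8) + C(7) = 1 + 67 + 41 = 109
C(10) = 1 + C(9) + C(8) = 1 + 109 + 67 = 177
C(11) = 1 + C(10) + C(9) = 1 + 177 + 109 = 287
C(12) = 1 + C(11) + C(10) = 1 + 287 + 177 = 465
C(13) = 1 + C(12) + C(11) = 1 + 465 + 287 = 753
C(14) = 1 + C(13) + C(12) = 1 + 753 + 465 = 1219
C(15) = 1 + C(14) + C(13) = 1 + 1219 + 753 = 1973
C(16) = 1 + C(15) + C(14) = 1 + 1973 + 1219 = 3193
C(17) = 1 + C(16) + C(15) = 1 + 3193 + 1973 = 5167
C(18) = 1 + C(17) + C(16) = 1 + 5167 + 3193 = 8361
C(19) = 1 + C(18) + C(17) = 1 + 8361 + 5167 = 13529
C(20) = 1 + C(19) + C(18) = 1 + 13529 + 8361 = 21891
C(21) = 1 + C(20) + C(19) = 1 + 21891 + 13529 = 35421
C(22) = 1 + C(21) + C(20) = 1 + 35421 + 21891 = 57313
C(23) = 1 + C(22) + C(21) = 1 + 57313 + 35421 = 92735
C(24) = 1 + C(23) + C(22) = 1 + 92735 + 57313 = 150049

150049


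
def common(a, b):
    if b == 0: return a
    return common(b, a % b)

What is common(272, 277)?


common(272, 277) = common(277, 272)
common(277, 272) = common(272, 5)
common(272, 5) = common(5, 2)
common(5, 2) = common(2, 1)
common(2, 1) = common(1, 0)
common(1, 0) = 1  (base case)

1


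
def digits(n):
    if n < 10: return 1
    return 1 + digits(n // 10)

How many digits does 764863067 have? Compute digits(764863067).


digits(764863067) = 1 + digits(76486306)
digits(76486306) = 1 + digits(7648630)
digits(7648630) = 1 + digits(764863)
digits(764863) = 1 + digits(76486)
digits(76486) = 1 + digits(7648)
digits(7648) = 1 + digits(764)
digits(764) = 1 + digits(76)
digits(76) = 1 + digits(7)
digits(7) = 1  (base case: 7 < 10)
Unwinding: 1 + 1 + 1 + 1 + 1 + 1 + 1 + 1 + 1 = 9

9


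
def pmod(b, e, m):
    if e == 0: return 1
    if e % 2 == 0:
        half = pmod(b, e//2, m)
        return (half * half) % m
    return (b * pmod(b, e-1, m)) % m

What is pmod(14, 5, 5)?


pmod(14, 5, 5): e is odd, compute pmod(14, 4, 5)
  pmod(14, 4, 5): e is even, compute pmod(14, 2, 5)
    pmod(14, 2, 5): e is even, compute pmod(14, 1, 5)
      pmod(14, 1, 5): e is odd, compute pmod(14, 0, 5)
        pmod(14, 0, 5) = 1
      (14 * 1) % 5 = 4
    half=4, (4*4) % 5 = 1
  half=1, (1*1) % 5 = 1
(14 * 1) % 5 = 4

4


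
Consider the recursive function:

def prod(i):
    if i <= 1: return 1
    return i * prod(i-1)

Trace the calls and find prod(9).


prod(9)
= 9 * prod(8)
= 9 * 8 * prod(7)
= 9 * 8 * 7 * prod(6)
= 9 * 8 * 7 * 6 * prod(5)
= 9 * 8 * 7 * 6 * 5 * prod(4)
= 9 * 8 * 7 * 6 * 5 * 4 * prod(3)
= 9 * 8 * 7 * 6 * 5 * 4 * 3 * prod(2)
= 9 * 8 * 7 * 6 * 5 * 4 * 3 * 2 * prod(1)
= 9 * 8 * 7 * 6 * 5 * 4 * 3 * 2 * 1
= 362880

362880


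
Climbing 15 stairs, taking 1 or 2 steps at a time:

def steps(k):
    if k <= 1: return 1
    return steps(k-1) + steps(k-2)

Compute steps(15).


Building up from base cases:
steps(0) = 1
steps(1) = 1
steps(2) = steps(1) + steps(0) = 1 + 1 = 2
steps(3) = steps(2) + steps(1) = 2 + 1 = 3
steps(4) = steps(3) + steps(2) = 3 + 2 = 5
steps(5) = steps(4) + steps(3) = 5 + 3 = 8
steps(6) = steps(5) + steps(4) = 8 + 5 = 13
steps(7) = steps(6) + steps(5) = 13 + 8 = 21
steps(8) = steps(7) + steps(6) = 21 + 13 = 34
steps(9) = steps(8) + steps(7) = 34 + 21 = 55
steps(10) = steps(9) + steps(8) = 55 + 34 = 89
steps(11) = steps(10) + steps(9) = 89 + 55 = 144
steps(12) = steps(11) + steps(10) = 144 + 89 = 233
steps(13) = steps(12) + steps(11) = 233 + 144 = 377
steps(14) = steps(13) + steps(12) = 377 + 233 = 610
steps(15) = steps(14) + steps(13) = 610 + 377 = 987

987


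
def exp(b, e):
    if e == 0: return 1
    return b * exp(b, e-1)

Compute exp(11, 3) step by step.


exp(11, 3)
= 11 * exp(11, 2)
= 11 * 11 * exp(11, 1)
= 11 * 11 * 11 * exp(11, 0)
= 11 * 11 * 11 * 1
= 1331

1331


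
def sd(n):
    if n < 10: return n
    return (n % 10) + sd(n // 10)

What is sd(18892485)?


sd(18892485) = 5 + sd(1889248)
sd(1889248) = 8 + sd(188924)
sd(188924) = 4 + sd(18892)
sd(18892) = 2 + sd(1889)
sd(1889) = 9 + sd(188)
sd(188) = 8 + sd(18)
sd(18) = 8 + sd(1)
sd(1) = 1  (base case)
Total: 5 + 8 + 4 + 2 + 9 + 8 + 8 + 1 = 45

45


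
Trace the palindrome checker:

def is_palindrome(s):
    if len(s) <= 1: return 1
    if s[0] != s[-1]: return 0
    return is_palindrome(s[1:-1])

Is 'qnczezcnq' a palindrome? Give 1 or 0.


is_palindrome('qnczezcnq'): s[0]='q' == s[-1]='q' -> check is_palindrome('nczezcn')
is_palindrome('nczezcn'): s[0]='n' == s[-1]='n' -> check is_palindrome('czezc')
is_palindrome('czezc'): s[0]='c' == s[-1]='c' -> check is_palindrome('zez')
is_palindrome('zez'): s[0]='z' == s[-1]='z' -> check is_palindrome('e')
is_palindrome('e'): len <= 1 -> return 1  (base case)
Result: 1 (palindrome)

1


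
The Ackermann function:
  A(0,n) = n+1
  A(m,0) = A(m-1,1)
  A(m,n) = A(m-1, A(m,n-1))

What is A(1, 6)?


A(1, 6) = A(0, A(1, 5))
  A(1, 5) = A(0, A(1, 4))
    A(1, 4) = A(0, A(1, 3))
      A(1, 3) = A(0, A(1, 2))
        A(1, 2) = A(0, A(1, 1))
          A(1, 1) = A(0, A(1, 0))
          A(1, 0) = A(0, 1)
          A(0, 1) = 2
            = A(0, 2)
          A(0, 2) = 3
          = A(0, 3)
          A(0, 3) = 4
        = A(0, 4)
        A(0, 4) = 5
      = A(0, 5)
      A(0, 5) = 6
    = A(0, 6)
    A(0, 6) = 7
  = A(0, 7)
  A(0, 7) = 8
Result: A(1, 6) = 8

8


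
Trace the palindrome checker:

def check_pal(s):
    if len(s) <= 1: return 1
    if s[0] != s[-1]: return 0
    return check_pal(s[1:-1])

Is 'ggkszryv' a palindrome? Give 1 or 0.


check_pal('ggkszryv'): s[0]='g' != s[-1]='v' -> return 0
Result: 0 (not a palindrome)

0


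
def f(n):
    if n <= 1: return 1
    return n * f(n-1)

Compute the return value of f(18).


f(18)
= 18 * f(17)
= 18 * 17 * f(16)
= 18 * 17 * 16 * f(15)
= 18 * 17 * 16 * 15 * f(14)
= 18 * 17 * 16 * 15 * 14 * f(13)
= 18 * 17 * 16 * 15 * 14 * 13 * f(12)
= 18 * 17 * 16 * 15 * 14 * 13 * 12 * f(11)
= 18 * 17 * 16 * 15 * 14 * 13 * 12 * 11 * f(10)
= 18 * 17 * 16 * 15 * 14 * 13 * 12 * 11 * 10 * f(9)
= 18 * 17 * 16 * 15 * 14 * 13 * 12 * 11 * 10 * 9 * f(8)
= 18 * 17 * 16 * 15 * 14 * 13 * 12 * 11 * 10 * 9 * 8 * f(7)
= 18 * 17 * 16 * 15 * 14 * 13 * 12 * 11 * 10 * 9 * 8 * 7 * f(6)
= 18 * 17 * 16 * 15 * 14 * 13 * 12 * 11 * 10 * 9 * 8 * 7 * 6 * f(5)
= 18 * 17 * 16 * 15 * 14 * 13 * 12 * 11 * 10 * 9 * 8 * 7 * 6 * 5 * f(4)
= 18 * 17 * 16 * 15 * 14 * 13 * 12 * 11 * 10 * 9 * 8 * 7 * 6 * 5 * 4 * f(3)
= 18 * 17 * 16 * 15 * 14 * 13 * 12 * 11 * 10 * 9 * 8 * 7 * 6 * 5 * 4 * 3 * f(2)
= 18 * 17 * 16 * 15 * 14 * 13 * 12 * 11 * 10 * 9 * 8 * 7 * 6 * 5 * 4 * 3 * 2 * f(1)
= 18 * 17 * 16 * 15 * 14 * 13 * 12 * 11 * 10 * 9 * 8 * 7 * 6 * 5 * 4 * 3 * 2 * 1
= 6402373705728000

6402373705728000


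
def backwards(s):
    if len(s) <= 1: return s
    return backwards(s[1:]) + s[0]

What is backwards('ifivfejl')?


backwards('ifivfejl') = backwards('fivfejl') + 'i'
backwards('fivfejl') = backwards('ivfejl') + 'f'
backwards('ivfejl') = backwards('vfejl') + 'i'
backwards('vfejl') = backwards('fejl') + 'v'
backwards('fejl') = backwards('ejl') + 'f'
backwards('ejl') = backwards('jl') + 'e'
backwards('jl') = backwards('l') + 'j'
backwards('l') = 'l'  (base case)
Concatenating: 'l' + 'j' + 'e' + 'f' + 'v' + 'i' + 'f' + 'i' = 'ljefvifi'

ljefvifi


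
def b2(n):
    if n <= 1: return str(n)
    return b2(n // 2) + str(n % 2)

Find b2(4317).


b2(4317) = b2(2158) + '1'
b2(2158) = b2(1079) + '0'
b2(1079) = b2(539) + '1'
b2(539) = b2(269) + '1'
b2(269) = b2(134) + '1'
b2(134) = b2(67) + '0'
b2(67) = b2(33) + '1'
b2(33) = b2(16) + '1'
b2(16) = b2(8) + '0'
b2(8) = b2(4) + '0'
b2(4) = b2(2) + '0'
b2(2) = b2(1) + '0'
b2(1) = '1'  (base case)
Concatenating: '1' + '0' + '0' + '0' + '0' + '1' + '1' + '0' + '1' + '1' + '1' + '0' + '1' = '1000011011101'

1000011011101


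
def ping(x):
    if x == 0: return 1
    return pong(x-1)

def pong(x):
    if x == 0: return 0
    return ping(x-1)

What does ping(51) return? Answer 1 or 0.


ping(51) = pong(50)
pong(50) = ping(49)
ping(49) = pong(48)
pong(48) = ping(47)
ping(47) = pong(46)
pong(46) = ping(45)
ping(45) = pong(44)
pong(44) = ping(43)
ping(43) = pong(42)
pong(42) = ping(41)
ping(41) = pong(40)
pong(40) = ping(39)
ping(39) = pong(38)
pong(38) = ping(37)
ping(37) = pong(36)
pong(36) = ping(35)
ping(35) = pong(34)
pong(34) = ping(33)
ping(33) = pong(32)
pong(32) = ping(31)
ping(31) = pong(30)
pong(30) = ping(29)
ping(29) = pong(28)
pong(28) = ping(27)
ping(27) = pong(26)
pong(26) = ping(25)
ping(25) = pong(24)
pong(24) = ping(23)
ping(23) = pong(22)
pong(22) = ping(21)
ping(21) = pong(20)
pong(20) = ping(19)
ping(19) = pong(18)
pong(18) = ping(17)
ping(17) = pong(16)
pong(16) = ping(15)
ping(15) = pong(14)
pong(14) = ping(13)
ping(13) = pong(12)
pong(12) = ping(11)
ping(11) = pong(10)
pong(10) = ping(9)
ping(9) = pong(8)
pong(8) = ping(7)
ping(7) = pong(6)
pong(6) = ping(5)
ping(5) = pong(4)
pong(4) = ping(3)
ping(3) = pong(2)
pong(2) = ping(1)
ping(1) = pong(0)
pong(0) = 0  (base case)
Result: 0

0


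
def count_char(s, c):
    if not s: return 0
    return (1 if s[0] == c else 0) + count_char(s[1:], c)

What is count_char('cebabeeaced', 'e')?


s[0]='c' != 'e' -> 0
s[0]='e' == 'e' -> 1
s[0]='b' != 'e' -> 0
s[0]='a' != 'e' -> 0
s[0]='b' != 'e' -> 0
s[0]='e' == 'e' -> 1
s[0]='e' == 'e' -> 1
s[0]='a' != 'e' -> 0
s[0]='c' != 'e' -> 0
s[0]='e' == 'e' -> 1
s[0]='d' != 'e' -> 0
Sum: 0 + 1 + 0 + 0 + 0 + 1 + 1 + 0 + 0 + 1 + 0 = 4

4


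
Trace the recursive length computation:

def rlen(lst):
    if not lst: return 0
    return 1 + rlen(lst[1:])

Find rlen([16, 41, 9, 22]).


rlen([16, 41, 9, 22]) = 1 + rlen([41, 9, 22])
rlen([41, 9, 22]) = 1 + rlen([9, 22])
rlen([9, 22]) = 1 + rlen([22])
rlen([22]) = 1 + rlen([])
rlen([]) = 0  (base case)
Unwinding: 1 + 1 + 1 + 1 + 0 = 4

4


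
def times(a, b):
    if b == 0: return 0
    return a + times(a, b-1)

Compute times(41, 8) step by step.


times(41, 8) = 41 + times(41, 7)
times(41, 7) = 41 + times(41, 6)
times(41, 6) = 41 + times(41, 5)
times(41, 5) = 41 + times(41, 4)
times(41, 4) = 41 + times(41, 3)
times(41, 3) = 41 + times(41, 2)
times(41, 2) = 41 + times(41, 1)
times(41, 1) = 41 + times(41, 0)
times(41, 0) = 0  (base case)
Total: 41 + 41 + 41 + 41 + 41 + 41 + 41 + 41 + 0 = 328

328


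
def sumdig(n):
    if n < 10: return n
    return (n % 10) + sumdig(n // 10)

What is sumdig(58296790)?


sumdig(58296790) = 0 + sumdig(5829679)
sumdig(5829679) = 9 + sumdig(582967)
sumdig(582967) = 7 + sumdig(58296)
sumdig(58296) = 6 + sumdig(5829)
sumdig(5829) = 9 + sumdig(582)
sumdig(582) = 2 + sumdig(58)
sumdig(58) = 8 + sumdig(5)
sumdig(5) = 5  (base case)
Total: 0 + 9 + 7 + 6 + 9 + 2 + 8 + 5 = 46

46


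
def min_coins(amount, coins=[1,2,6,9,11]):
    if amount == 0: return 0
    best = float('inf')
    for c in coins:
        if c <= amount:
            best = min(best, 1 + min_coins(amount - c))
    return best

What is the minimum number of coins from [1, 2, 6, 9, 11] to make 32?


Building up with DP:
min_coins(0) = 0
min_coins(1) = min(1+min_coins(0)=1+0=1) = 1
min_coins(2) = min(1+min_coins(1)=1+1=2, 1+min_coins(0)=1+0=1) = 1
min_coins(3) = min(1+min_coins(2)=1+1=2, 1+min_coins(1)=1+1=2) = 2
min_coins(4) = min(1+min_coins(3)=1+2=3, 1+min_coins(2)=1+1=2) = 2
min_coins(5) = min(1+min_coins(4)=1+2=3, 1+min_coins(3)=1+2=3) = 3
min_coins(6) = min(1+min_coins(5)=1+3=4, 1+min_coins(4)=1+2=3, 1+min_coins(0)=1+0=1) = 1
min_coins(7) = min(1+min_coins(6)=1+1=2, 1+min_coins(5)=1+3=4, 1+min_coins(1)=1+1=2) = 2
min_coins(8) = min(1+min_coins(7)=1+2=3, 1+min_coins(6)=1+1=2, 1+min_coins(2)=1+1=2) = 2
min_coins(9) = min(1+min_coins(8)=1+2=3, 1+min_coins(7)=1+2=3, 1+min_coins(3)=1+2=3, 1+min_coins(0)=1+0=1) = 1
min_coins(10) = min(1+min_coins(9)=1+1=2, 1+min_coins(8)=1+2=3, 1+min_coins(4)=1+2=3, 1+min_coins(1)=1+1=2) = 2
min_coins(11) = min(1+min_coins(10)=1+2=3, 1+min_coins(9)=1+1=2, 1+min_coins(5)=1+3=4, 1+min_coins(2)=1+1=2, 1+min_coins(0)=1+0=1) = 1
min_coins(12) = min(1+min_coins(11)=1+1=2, 1+min_coins(10)=1+2=3, 1+min_coins(6)=1+1=2, 1+min_coins(3)=1+2=3, 1+min_coins(1)=1+1=2) = 2
min_coins(13) = min(1+min_coins(12)=1+2=3, 1+min_coins(11)=1+1=2, 1+min_coins(7)=1+2=3, 1+min_coins(4)=1+2=3, 1+min_coins(2)=1+1=2) = 2
min_coins(14) = min(1+min_coins(13)=1+2=3, 1+min_coins(12)=1+2=3, 1+min_coins(8)=1+2=3, 1+min_coins(5)=1+3=4, 1+min_coins(3)=1+2=3) = 3
min_coins(15) = min(1+min_coins(14)=1+3=4, 1+min_coins(13)=1+2=3, 1+min_coins(9)=1+1=2, 1+min_coins(6)=1+1=2, 1+min_coins(4)=1+2=3) = 2
min_coins(16) = min(1+min_coins(15)=1+2=3, 1+min_coins(14)=1+3=4, 1+min_coins(10)=1+2=3, 1+min_coins(7)=1+2=3, 1+min_coins(5)=1+3=4) = 3
min_coins(17) = min(1+min_coins(16)=1+3=4, 1+min_coins(15)=1+2=3, 1+min_coins(11)=1+1=2, 1+min_coins(8)=1+2=3, 1+min_coins(6)=1+1=2) = 2
min_coins(18) = min(1+min_coins(17)=1+2=3, 1+min_coins(16)=1+3=4, 1+min_coins(12)=1+2=3, 1+min_coins(9)=1+1=2, 1+min_coins(7)=1+2=3) = 2
min_coins(19) = min(1+min_coins(18)=1+2=3, 1+min_coins(17)=1+2=3, 1+min_coins(13)=1+2=3, 1+min_coins(10)=1+2=3, 1+min_coins(8)=1+2=3) = 3
min_coins(20) = min(1+min_coins(19)=1+3=4, 1+min_coins(18)=1+2=3, 1+min_coins(14)=1+3=4, 1+min_coins(11)=1+1=2, 1+min_coins(9)=1+1=2) = 2
min_coins(21) = min(1+min_coins(20)=1+2=3, 1+min_coins(19)=1+3=4, 1+min_coins(15)=1+2=3, 1+min_coins(12)=1+2=3, 1+min_coins(10)=1+2=3) = 3
min_coins(22) = min(1+min_coins(21)=1+3=4, 1+min_coins(20)=1+2=3, 1+min_coins(16)=1+3=4, 1+min_coins(13)=1+2=3, 1+min_coins(11)=1+1=2) = 2
min_coins(23) = min(1+min_coins(22)=1+2=3, 1+min_coins(21)=1+3=4, 1+min_coins(17)=1+2=3, 1+min_coins(14)=1+3=4, 1+min_coins(12)=1+2=3) = 3
min_coins(24) = min(1+min_coins(23)=1+3=4, 1+min_coins(22)=1+2=3, 1+min_coins(18)=1+2=3, 1+min_coins(15)=1+2=3, 1+min_coins(13)=1+2=3) = 3
min_coins(25) = min(1+min_coins(24)=1+3=4, 1+min_coins(23)=1+3=4, 1+min_coins(19)=1+3=4, 1+min_coins(16)=1+3=4, 1+min_coins(14)=1+3=4) = 4
min_coins(26) = min(1+min_coins(25)=1+4=5, 1+min_coins(24)=1+3=4, 1+min_coins(20)=1+2=3, 1+min_coins(17)=1+2=3, 1+min_coins(15)=1+2=3) = 3
min_coins(27) = min(1+min_coins(26)=1+3=4, 1+min_coins(25)=1+4=5, 1+min_coins(21)=1+3=4, 1+min_coins(18)=1+2=3, 1+min_coins(16)=1+3=4) = 3
min_coins(28) = min(1+min_coins(27)=1+3=4, 1+min_coins(26)=1+3=4, 1+min_coins(22)=1+2=3, 1+min_coins(19)=1+3=4, 1+min_coins(17)=1+2=3) = 3
min_coins(29) = min(1+min_coins(28)=1+3=4, 1+min_coins(27)=1+3=4, 1+min_coins(23)=1+3=4, 1+min_coins(20)=1+2=3, 1+min_coins(18)=1+2=3) = 3
min_coins(30) = min(1+min_coins(29)=1+3=4, 1+min_coins(28)=1+3=4, 1+min_coins(24)=1+3=4, 1+min_coins(21)=1+3=4, 1+min_coins(19)=1+3=4) = 4
min_coins(31) = min(1+min_coins(30)=1+4=5, 1+min_coins(29)=1+3=4, 1+min_coins(25)=1+4=5, 1+min_coins(22)=1+2=3, 1+min_coins(20)=1+2=3) = 3
min_coins(32) = min(1+min_coins(31)=1+3=4, 1+min_coins(30)=1+4=5, 1+min_coins(26)=1+3=4, 1+min_coins(23)=1+3=4, 1+min_coins(21)=1+3=4) = 4

4


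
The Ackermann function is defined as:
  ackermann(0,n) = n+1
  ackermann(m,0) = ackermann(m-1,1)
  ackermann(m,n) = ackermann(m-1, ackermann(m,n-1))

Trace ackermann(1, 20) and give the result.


ackermann(1, 20) = ackermann(0, ackermann(1, 19))
  ackermann(1, 19) = ackermann(0, ackermann(1, 18))
    ackermann(1, 18) = ackermann(0, ackermann(1, 17))
      ackermann(1, 17) = ackermann(0, ackermann(1, 16))
        ackermann(1, 16) = ackermann(0, ackermann(1, 15))
          ackermann(1, 15) = ackermann(0, ackermann(1, 14))
          ackermann(1, 14) = ackermann(0, ackermann(1, 13))
          ackermann(1, 13) = ackermann(0, ackermann(1, 12))
          ackermann(1, 12) = ackermann(0, ackermann(1, 11))
          ackermann(1, 11) = ackermann(0, ackermann(1, 10))
          ackermann(1, 10) = ackermann(0, ackermann(1, 9))
          ackermann(1, 9) = ackermann(0, ackermann(1, 8))
          ackermann(1, 8) = ackermann(0, ackermann(1, 7))
          ackermann(1, 7) = ackermann(0, ackermann(1, 6))
          ackermann(1, 6) = ackermann(0, ackermann(1, 5))
          ackermann(1, 5) = ackermann(0, ackermann(1, 4))
          ackermann(1, 4) = ackermann(0, ackermann(1, 3))
          ackermann(1, 3) = ackermann(0, ackermann(1, 2))
          ackermann(1, 2) = ackermann(0, ackermann(1, 1))
          ackermann(1, 1) = ackermann(0, ackermann(1, 0))
          ackermann(1, 0) = ackermann(0, 1)
          ackermann(0, 1) = 2
            = ackermann(0, 2)
          ackermann(0, 2) = 3
            = ackermann(0, 3)
... (trace truncated)
Result: ackermann(1, 20) = 22

22


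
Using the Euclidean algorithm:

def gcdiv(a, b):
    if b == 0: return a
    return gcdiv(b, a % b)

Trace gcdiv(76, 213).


gcdiv(76, 213) = gcdiv(213, 76)
gcdiv(213, 76) = gcdiv(76, 61)
gcdiv(76, 61) = gcdiv(61, 15)
gcdiv(61, 15) = gcdiv(15, 1)
gcdiv(15, 1) = gcdiv(1, 0)
gcdiv(1, 0) = 1  (base case)

1


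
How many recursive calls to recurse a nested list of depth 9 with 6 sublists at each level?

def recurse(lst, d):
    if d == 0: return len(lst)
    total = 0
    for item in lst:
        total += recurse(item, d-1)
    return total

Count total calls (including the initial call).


At depth 0 (root): 1 call
At depth 1: each of 1 parents calls recurse on 6 children = 6 calls
At depth 2: each of 6 parents calls recurse on 6 children = 36 calls
At depth 3: each of 36 parents calls recurse on 6 children = 216 calls
At depth 4: each of 216 parents calls recurse on 6 children = 1296 calls
At depth 5: each of 1296 parents calls recurse on 6 children = 7776 calls
At depth 6: each of 7776 parents calls recurse on 6 children = 46656 calls
At depth 7: each of 46656 parents calls recurse on 6 children = 279936 calls
At depth 8: each of 279936 parents calls recurse on 6 children = 1679616 calls
At depth 9: each of 1679616 parents calls recurse on 6 children = 10077696 calls
Total: 1 + 6 + 36 + 216 + 1296 + 7776 + 46656 + 279936 + 1679616 + 10077696 = 12093235

12093235


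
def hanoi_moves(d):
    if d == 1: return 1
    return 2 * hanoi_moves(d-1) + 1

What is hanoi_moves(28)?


hanoi_moves(28) = 2 * hanoi_moves(27) + 1
hanoi_moves(27) = 2 * hanoi_moves(26) + 1
hanoi_moves(26) = 2 * hanoi_moves(25) + 1
hanoi_moves(25) = 2 * hanoi_moves(24) + 1
hanoi_moves(24) = 2 * hanoi_moves(23) + 1
hanoi_moves(23) = 2 * hanoi_moves(22) + 1
hanoi_moves(22) = 2 * hanoi_moves(21) + 1
hanoi_moves(21) = 2 * hanoi_moves(20) + 1
hanoi_moves(20) = 2 * hanoi_moves(19) + 1
hanoi_moves(19) = 2 * hanoi_moves(18) + 1
hanoi_moves(18) = 2 * hanoi_moves(17) + 1
hanoi_moves(17) = 2 * hanoi_moves(16) + 1
hanoi_moves(16) = 2 * hanoi_moves(15) + 1
hanoi_moves(15) = 2 * hanoi_moves(14) + 1
hanoi_moves(14) = 2 * hanoi_moves(13) + 1
hanoi_moves(13) = 2 * hanoi_moves(12) + 1
hanoi_moves(12) = 2 * hanoi_moves(11) + 1
hanoi_moves(11) = 2 * hanoi_moves(10) + 1
hanoi_moves(10) = 2 * hanoi_moves(9) + 1
hanoi_moves(9) = 2 * hanoi_moves(8) + 1
hanoi_moves(8) = 2 * hanoi_moves(7) + 1
hanoi_moves(7) = 2 * hanoi_moves(6) + 1
hanoi_moves(6) = 2 * hanoi_moves(5) + 1
hanoi_moves(5) = 2 * hanoi_moves(4) + 1
hanoi_moves(4) = 2 * hanoi_moves(3) + 1
hanoi_moves(3) = 2 * hanoi_moves(2) + 1
hanoi_moves(2) = 2 * hanoi_moves(1) + 1
hanoi_moves(1) = 1  (base case)
hanoi_moves(2) = 2 * 1 + 1 = 3
hanoi_moves(3) = 2 * 3 + 1 = 7
hanoi_moves(4) = 2 * 7 + 1 = 15
hanoi_moves(5) = 2 * 15 + 1 = 31
hanoi_moves(6) = 2 * 31 + 1 = 63
hanoi_moves(7) = 2 * 63 + 1 = 127
hanoi_moves(8) = 2 * 127 + 1 = 255
hanoi_moves(9) = 2 * 255 + 1 = 511
hanoi_moves(10) = 2 * 511 + 1 = 1023
hanoi_moves(11) = 2 * 1023 + 1 = 2047
hanoi_moves(12) = 2 * 2047 + 1 = 4095
hanoi_moves(13) = 2 * 4095 + 1 = 8191
hanoi_moves(14) = 2 * 8191 + 1 = 16383
hanoi_moves(15) = 2 * 16383 + 1 = 32767
hanoi_moves(16) = 2 * 32767 + 1 = 65535
hanoi_moves(17) = 2 * 65535 + 1 = 131071
hanoi_moves(18) = 2 * 131071 + 1 = 262143
hanoi_moves(19) = 2 * 262143 + 1 = 524287
hanoi_moves(20) = 2 * 524287 + 1 = 1048575
hanoi_moves(21) = 2 * 1048575 + 1 = 2097151
hanoi_moves(22) = 2 * 2097151 + 1 = 4194303
hanoi_moves(23) = 2 * 4194303 + 1 = 8388607
hanoi_moves(24) = 2 * 8388607 + 1 = 16777215
hanoi_moves(25) = 2 * 16777215 + 1 = 33554431
hanoi_moves(26) = 2 * 33554431 + 1 = 67108863
hanoi_moves(27) = 2 * 67108863 + 1 = 134217727
hanoi_moves(28) = 2 * 134217727 + 1 = 268435455

268435455


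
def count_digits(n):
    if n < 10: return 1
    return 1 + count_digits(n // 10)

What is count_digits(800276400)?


count_digits(800276400) = 1 + count_digits(80027640)
count_digits(80027640) = 1 + count_digits(8002764)
count_digits(8002764) = 1 + count_digits(800276)
count_digits(800276) = 1 + count_digits(80027)
count_digits(80027) = 1 + count_digits(8002)
count_digits(8002) = 1 + count_digits(800)
count_digits(800) = 1 + count_digits(80)
count_digits(80) = 1 + count_digits(8)
count_digits(8) = 1  (base case: 8 < 10)
Unwinding: 1 + 1 + 1 + 1 + 1 + 1 + 1 + 1 + 1 = 9

9


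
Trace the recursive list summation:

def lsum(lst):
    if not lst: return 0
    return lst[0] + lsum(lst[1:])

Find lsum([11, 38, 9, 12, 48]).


lsum([11, 38, 9, 12, 48]) = 11 + lsum([38, 9, 12, 48])
lsum([38, 9, 12, 48]) = 38 + lsum([9, 12, 48])
lsum([9, 12, 48]) = 9 + lsum([12, 48])
lsum([12, 48]) = 12 + lsum([48])
lsum([48]) = 48 + lsum([])
lsum([]) = 0  (base case)
Total: 11 + 38 + 9 + 12 + 48 + 0 = 118

118


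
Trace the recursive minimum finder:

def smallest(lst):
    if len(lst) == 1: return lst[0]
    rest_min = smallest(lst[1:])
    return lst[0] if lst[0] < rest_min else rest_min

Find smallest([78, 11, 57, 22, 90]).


smallest([78, 11, 57, 22, 90]): compare 78 with smallest([11, 57, 22, 90])
smallest([11, 57, 22, 90]): compare 11 with smallest([57, 22, 90])
smallest([57, 22, 90]): compare 57 with smallest([22, 90])
smallest([22, 90]): compare 22 with smallest([90])
smallest([90]) = 90  (base case)
Compare 22 with 90 -> 22
Compare 57 with 22 -> 22
Compare 11 with 22 -> 11
Compare 78 with 11 -> 11

11


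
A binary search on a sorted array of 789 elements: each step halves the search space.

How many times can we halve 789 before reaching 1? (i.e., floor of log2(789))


789 / 2 = 394
394 / 2 = 197
197 / 2 = 98
98 / 2 = 49
49 / 2 = 24
24 / 2 = 12
12 / 2 = 6
6 / 2 = 3
3 / 2 = 1
Reached 1 after 9 halvings

9


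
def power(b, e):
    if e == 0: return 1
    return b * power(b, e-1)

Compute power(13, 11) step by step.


power(13, 11)
= 13 * power(13, 10)
= 13 * 13 * power(13, 9)
= 13 * 13 * 13 * power(13, 8)
= 13 * 13 * 13 * 13 * power(13, 7)
= 13 * 13 * 13 * 13 * 13 * power(13, 6)
= 13 * 13 * 13 * 13 * 13 * 13 * power(13, 5)
= 13 * 13 * 13 * 13 * 13 * 13 * 13 * power(13, 4)
= 13 * 13 * 13 * 13 * 13 * 13 * 13 * 13 * power(13, 3)
= 13 * 13 * 13 * 13 * 13 * 13 * 13 * 13 * 13 * power(13, 2)
= 13 * 13 * 13 * 13 * 13 * 13 * 13 * 13 * 13 * 13 * power(13, 1)
= 13 * 13 * 13 * 13 * 13 * 13 * 13 * 13 * 13 * 13 * 13 * power(13, 0)
= 13 * 13 * 13 * 13 * 13 * 13 * 13 * 13 * 13 * 13 * 13 * 1
= 1792160394037

1792160394037
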